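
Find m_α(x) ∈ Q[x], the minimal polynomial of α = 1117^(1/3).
m_α(x) = x^3 - 1117

α satisfies α^3 = 1117, so x^3 - 1117 annihilates α. By the rational root test, a rational root p/q (in lowest terms) of x^3 - 1117 would satisfy p^3 = 1117 q^3, forcing q = 1 and p^3 = 1117; but 1117 is not a perfect cube, contradiction. A monic cubic over Q with no rational root is irreducible (any nontrivial factorization would include a linear factor). Hence x^3 - 1117 is the minimal polynomial of α, and in particular [Q(α):Q] = 3.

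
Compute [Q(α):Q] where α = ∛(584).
[Q(α):Q] = 3

The minimal polynomial of α is x^3 - 584, irreducible over Q since 584 is not a perfect cube (so x^3 - 584 has no rational root). Hence [Q(α):Q] = deg(m_α) = 3.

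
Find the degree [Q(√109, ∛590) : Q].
[Q(√109, ∛590) : Q] = 6

Let L = Q(√109, ∛590). Since Q(√109) ⊂ L and [Q(√109):Q] = 2, the tower law gives 2 | [L:Q]. Likewise Q(∛590) ⊂ L with [Q(∛590):Q] = 3 (because 590 is not a perfect cube), so 3 | [L:Q]. As gcd(2,3) = 1, [L:Q] is divisible by 6. Conversely L is generated over Q by √109 and ∛590, so [L:Q] ≤ 2·3 = 6. Therefore [Q(√109, ∛590) : Q] = 6.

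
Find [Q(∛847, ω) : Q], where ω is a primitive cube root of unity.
[Q(∛847, ω) : Q] = 6

[Q(∛847):Q] = 3 (min poly x^3 - 847, irreducible since 847 is not a perfect cube). [Q(ω):Q] = 2 (min poly x^2 + x + 1). Since Q(∛847) ⊂ R and ω ∉ R, we have ω ∉ Q(∛847), so x^2 + x + 1 remains irreducible over Q(∛847) and [Q(∛847, ω) : Q(∛847)] = 2. By the tower law, [Q(∛847, ω) : Q] = 3 · 2 = 6. (In fact Q(∛847, ω) is the splitting field of x^3 - 847 over Q.)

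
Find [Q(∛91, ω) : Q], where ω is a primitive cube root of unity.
[Q(∛91, ω) : Q] = 6

[Q(∛91):Q] = 3 (min poly x^3 - 91, irreducible since 91 is not a perfect cube). [Q(ω):Q] = 2 (min poly x^2 + x + 1). Since Q(∛91) ⊂ R and ω ∉ R, we have ω ∉ Q(∛91), so x^2 + x + 1 remains irreducible over Q(∛91) and [Q(∛91, ω) : Q(∛91)] = 2. By the tower law, [Q(∛91, ω) : Q] = 3 · 2 = 6. (In fact Q(∛91, ω) is the splitting field of x^3 - 91 over Q.)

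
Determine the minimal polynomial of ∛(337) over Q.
m_α(x) = x^3 - 337

α satisfies α^3 = 337, so x^3 - 337 annihilates α. By the rational root test, a rational root p/q (in lowest terms) of x^3 - 337 would satisfy p^3 = 337 q^3, forcing q = 1 and p^3 = 337; but 337 is not a perfect cube, contradiction. A monic cubic over Q with no rational root is irreducible (any nontrivial factorization would include a linear factor). Hence x^3 - 337 is the minimal polynomial of α, and in particular [Q(α):Q] = 3.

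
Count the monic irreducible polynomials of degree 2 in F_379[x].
There are 71631 monic irreducible polynomials of degree 2 over F_379

Each element of F_{379^2} that lies in no proper subfield is a root of exactly one monic irreducible of degree 2 over F_379, and each such polynomial has 2 distinct roots in F_{379^2}. By Möbius inversion the count is N_379(2) = (1/2) Σ_{d|2} μ(2/d) · 379^d = (1/2)(μ(2)·379^1 + μ(1)·379^2) = 143262/2 = 71631.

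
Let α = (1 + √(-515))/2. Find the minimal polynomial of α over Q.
m_α(x) = x^2 - x + 129

From 2α - 1 = √(-515), squaring gives (2α - 1)^2 = -515, i.e. 4α^2 - 4α + 1 = -515, so α^2 - α + (1 + 515)/4 = 0. Since -515 ≡ 1 (mod 4), (1 + 515)/4 = 129 ∈ Z. The polynomial x^2 - x + 129 has discriminant 1 - 4·(129) = -515, which is not a perfect square in Q (d = -515 is squarefree and ≠ 1), so x^2 - x + 129 is irreducible over Q. It is the minimal polynomial of α.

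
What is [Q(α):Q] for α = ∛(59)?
[Q(α):Q] = 3

The minimal polynomial of α is x^3 - 59, irreducible over Q since 59 is not a perfect cube (so x^3 - 59 has no rational root). Hence [Q(α):Q] = deg(m_α) = 3.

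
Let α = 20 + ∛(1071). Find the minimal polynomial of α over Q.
m_α(x) = x^3 - 60x^2 + 1200x - 9071

Set β = α - 20 = ∛(1071), so β^3 = 1071. Then (α - 20)^3 - 1071 = 0, i.e. α is a root of g(x) = (x - 20)^3 - 1071 = x^3 - 60x^2 + 1200x - 9071. Since g(x) = h(x - 20) where h(x) = x^3 - 1071, and h is irreducible over Q (because 1071 is not a perfect cube, so h has no rational root, and a monic cubic with no rational root is irreducible), g is also irreducible (irreducibility is preserved under the substitution x → x - 20). Hence m_α(x) = x^3 - 60x^2 + 1200x - 9071.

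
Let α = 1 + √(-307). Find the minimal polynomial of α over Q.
m_α(x) = x^2 - 2x + 308

From α - 1 = √(-307), squaring gives (α - 1)^2 = -307, i.e. α^2 - 2α + 1 = -307, so α^2 - 2α + 308 = 0. The discriminant of x^2 - 2x + 308 is (-2)^2 - 4·(308) = 4 - 1232 = -1228, and 4·(-307) is not a perfect square in Q since -307 is squarefree and ≠ 1. Hence x^2 - 2x + 308 is irreducible over Q and is the minimal polynomial of α.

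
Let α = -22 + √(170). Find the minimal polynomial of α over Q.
m_α(x) = x^2 + 44x + 314

From α + 22 = √(170), squaring gives (α + 22)^2 = 170, i.e. α^2 + 44α + 484 = 170, so α^2 + 44α + 314 = 0. The discriminant of x^2 + 44x + 314 is (44)^2 - 4·(314) = 1936 - 1256 = 680, and 4·(170) is not a perfect square in Q since 170 is squarefree and ≠ 1. Hence x^2 + 44x + 314 is irreducible over Q and is the minimal polynomial of α.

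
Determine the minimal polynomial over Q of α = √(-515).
m_α(x) = x^2 + 515

α satisfies α^2 + 515 = 0, so x^2 + 515 annihilates α. Since d = -515 is squarefree and ≠ 1, it is not a perfect square in Q, so x^2 + 515 has no rational root and is therefore irreducible over Q (a degree-2 polynomial over a field is irreducible iff it has no root). Hence m_α(x) = x^2 + 515.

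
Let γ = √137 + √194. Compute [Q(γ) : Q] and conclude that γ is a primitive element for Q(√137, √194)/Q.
[Q(γ) : Q] = 4 (equivalently, Q(γ) = Q(√137, √194))

Obviously Q(γ) ⊆ Q(√137, √194), and [Q(√137, √194):Q] = 4 (since 137, 194 are distinct squarefree integers > 1 with 26578 not a perfect square). To show equality we compute the minimal polynomial of γ. From γ = √137 + √194: γ^2 = 137 + 2√(26578) + 194 = 331 + 2√(26578), so γ^2 - 331 = 2√(26578); squaring, (γ^2 - 331)^2 = 4·26578, i.e. γ^4 - 662γ^2 + 109561 - 106312 = 0, i.e. γ^4 - 662γ^2 + 3249 = 0. So γ is a root of x^4 - 662x^2 + 3249. This polynomial is irreducible over Q: it has no rational root (each ±√137 ± √194 is irrational), and any factorization into two quadratics over Q would force √(26578) ∈ Q (pairing opposite roots) or √137, √194 ∈ Q (other pairings), all impossible. Hence [Q(γ):Q] = 4 = [Q(√137, √194):Q], so Q(γ) = Q(√137, √194).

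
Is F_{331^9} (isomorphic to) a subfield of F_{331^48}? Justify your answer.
No: F_{331^9} is not a subfield of F_{331^48}

F_{p^m} embeds in F_{p^n} iff m | n. Here 9 ∤ 48 (since 48 = 5·9 + 3 with remainder 3 ≠ 0), so F_{331^9} is not a subfield of F_{331^48}. Equivalently: if it were, the tower law would give 9 = [F_{331^9}:F_331] dividing [F_{331^48}:F_331] = 48, contradiction.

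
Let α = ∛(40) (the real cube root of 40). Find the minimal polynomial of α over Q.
m_α(x) = x^3 - 40

α satisfies α^3 = 40, so x^3 - 40 annihilates α. By the rational root test, a rational root p/q (in lowest terms) of x^3 - 40 would satisfy p^3 = 40 q^3, forcing q = 1 and p^3 = 40; but 40 is not a perfect cube, contradiction. A monic cubic over Q with no rational root is irreducible (any nontrivial factorization would include a linear factor). Hence x^3 - 40 is the minimal polynomial of α, and in particular [Q(α):Q] = 3.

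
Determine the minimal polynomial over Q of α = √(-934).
m_α(x) = x^2 + 934

α satisfies α^2 + 934 = 0, so x^2 + 934 annihilates α. Since d = -934 is squarefree and ≠ 1, it is not a perfect square in Q, so x^2 + 934 has no rational root and is therefore irreducible over Q (a degree-2 polynomial over a field is irreducible iff it has no root). Hence m_α(x) = x^2 + 934.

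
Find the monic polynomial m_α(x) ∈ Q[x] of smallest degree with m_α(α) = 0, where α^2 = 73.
m_α(x) = x^2 - 73

α satisfies α^2 - 73 = 0, so x^2 - 73 annihilates α. Since d = 73 is squarefree and ≠ 1, it is not a perfect square in Q, so x^2 - 73 has no rational root and is therefore irreducible over Q (a degree-2 polynomial over a field is irreducible iff it has no root). Hence m_α(x) = x^2 - 73.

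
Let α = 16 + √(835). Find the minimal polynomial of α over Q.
m_α(x) = x^2 - 32x - 579

From α - 16 = √(835), squaring gives (α - 16)^2 = 835, i.e. α^2 - 32α + 256 = 835, so α^2 - 32α - 579 = 0. The discriminant of x^2 - 32x - 579 is (-32)^2 - 4·(-579) = 1024 + 2316 = 3340, and 4·(835) is not a perfect square in Q since 835 is squarefree and ≠ 1. Hence x^2 - 32x - 579 is irreducible over Q and is the minimal polynomial of α.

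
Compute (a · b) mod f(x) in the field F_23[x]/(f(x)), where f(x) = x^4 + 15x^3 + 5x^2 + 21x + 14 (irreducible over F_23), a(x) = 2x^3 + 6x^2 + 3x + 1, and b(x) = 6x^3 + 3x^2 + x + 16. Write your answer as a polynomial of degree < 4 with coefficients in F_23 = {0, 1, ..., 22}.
a · b ≡ 16x^3 + 21x^2 + 5x + 2 (mod f(x))

Multiply in F_23[x]: a(x)·b(x) = (2x^3 + 6x^2 + 3x + 1)·(6x^3 + 3x^2 + x + 16) = 12x^6 + 19x^5 + 15x^4 + 7x^3 + 10x^2 + 3x + 16. This has degree ≥ 4, so divide by f(x) over F_23: 12x^6 + 19x^5 + 15x^4 + 7x^3 + 10x^2 + 3x + 16 = (12x^2 + 1)·(x^4 + 15x^3 + 5x^2 + 21x + 14) + (16x^3 + 21x^2 + 5x + 2). Hence a·b ≡ 16x^3 + 21x^2 + 5x + 2 (mod f). (F_23[x]/(f) is a field with 23^4 = 279841 elements since f is irreducible of degree 4.)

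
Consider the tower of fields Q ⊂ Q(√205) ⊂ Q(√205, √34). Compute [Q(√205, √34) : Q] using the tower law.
[Q(√205, √34) : Q] = 4

[Q(√205):Q] = 2 (min poly x^2 - 205, irreducible since 205 is squarefree > 1). For the top step, suppose √34 ∈ Q(√205), say √34 = c + d√205 with c, d ∈ Q. Squaring: 34 = c^2 + 205d^2 + 2cd√205. Since √205 ∉ Q this forces 2cd = 0. If d = 0 then √34 = c ∈ Q, contradicting 34 squarefree > 1. If c = 0 then 34 = 205d^2, so 205·34 = (205d)^2 is a perfect square in Q — but 205·34 = 6970 is not a perfect square (since 205 and 34 are distinct squarefree integers). Contradiction. Hence √34 ∉ Q(√205), so x^2 - 34 stays irreducible over Q(√205) and [Q(√205, √34) : Q(√205)] = 2. By the tower law, [Q(√205, √34) : Q] = 2 · 2 = 4.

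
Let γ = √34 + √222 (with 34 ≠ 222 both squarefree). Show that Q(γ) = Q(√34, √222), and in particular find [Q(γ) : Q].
[Q(γ) : Q] = 4 (equivalently, Q(γ) = Q(√34, √222))

Obviously Q(γ) ⊆ Q(√34, √222), and [Q(√34, √222):Q] = 4 (since 34, 222 are distinct squarefree integers > 1 with 7548 not a perfect square). To show equality we compute the minimal polynomial of γ. From γ = √34 + √222: γ^2 = 34 + 2√(7548) + 222 = 256 + 2√(7548), so γ^2 - 256 = 2√(7548); squaring, (γ^2 - 256)^2 = 4·7548, i.e. γ^4 - 512γ^2 + 65536 - 30192 = 0, i.e. γ^4 - 512γ^2 + 35344 = 0. So γ is a root of x^4 - 512x^2 + 35344. This polynomial is irreducible over Q: it has no rational root (each ±√34 ± √222 is irrational), and any factorization into two quadratics over Q would force √(7548) ∈ Q (pairing opposite roots) or √34, √222 ∈ Q (other pairings), all impossible. Hence [Q(γ):Q] = 4 = [Q(√34, √222):Q], so Q(γ) = Q(√34, √222).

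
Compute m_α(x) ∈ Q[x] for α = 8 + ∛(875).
m_α(x) = x^3 - 24x^2 + 192x - 1387

Set β = α - 8 = ∛(875), so β^3 = 875. Then (α - 8)^3 - 875 = 0, i.e. α is a root of g(x) = (x - 8)^3 - 875 = x^3 - 24x^2 + 192x - 1387. Since g(x) = h(x - 8) where h(x) = x^3 - 875, and h is irreducible over Q (because 875 is not a perfect cube, so h has no rational root, and a monic cubic with no rational root is irreducible), g is also irreducible (irreducibility is preserved under the substitution x → x - 8). Hence m_α(x) = x^3 - 24x^2 + 192x - 1387.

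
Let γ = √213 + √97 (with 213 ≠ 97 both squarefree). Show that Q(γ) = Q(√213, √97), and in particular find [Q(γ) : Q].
[Q(γ) : Q] = 4 (equivalently, Q(γ) = Q(√213, √97))

Obviously Q(γ) ⊆ Q(√213, √97), and [Q(√213, √97):Q] = 4 (since 213, 97 are distinct squarefree integers > 1 with 20661 not a perfect square). To show equality we compute the minimal polynomial of γ. From γ = √213 + √97: γ^2 = 213 + 2√(20661) + 97 = 310 + 2√(20661), so γ^2 - 310 = 2√(20661); squaring, (γ^2 - 310)^2 = 4·20661, i.e. γ^4 - 620γ^2 + 96100 - 82644 = 0, i.e. γ^4 - 620γ^2 + 13456 = 0. So γ is a root of x^4 - 620x^2 + 13456. This polynomial is irreducible over Q: it has no rational root (each ±√213 ± √97 is irrational), and any factorization into two quadratics over Q would force √(20661) ∈ Q (pairing opposite roots) or √213, √97 ∈ Q (other pairings), all impossible. Hence [Q(γ):Q] = 4 = [Q(√213, √97):Q], so Q(γ) = Q(√213, √97).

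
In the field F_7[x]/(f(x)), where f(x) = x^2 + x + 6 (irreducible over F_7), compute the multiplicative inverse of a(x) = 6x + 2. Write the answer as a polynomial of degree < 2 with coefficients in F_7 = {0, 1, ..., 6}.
a(x)^(-1) ≡ 3x + 2 (mod f(x))

Since f is irreducible over F_7, F_7[x]/(f) is a field and a(x) ≠ 0 has an inverse. Apply the extended Euclidean algorithm to f(x) and a(x) in F_7[x]: f(x) = (6x + 4)·a(x) + (5). The last nonzero remainder is the constant 5 = gcd(f, a) in F_7. Back-substituting through the division chain expresses 5 = s(x)·a(x) + t(x)·f(x) with s(x) ≡ x + 3 (mod f), so (x + 3)·a(x) ≡ 5 (mod f). Multiplying by 5^(-1) ≡ 3 in F_7 gives a(x)^(-1) ≡ 3·(x + 3) ≡ 3x + 2 (mod f). Check: (6x + 2)·(3x + 2) = 4x^2 + 4x + 4 ≡ 1 (mod x^2 + x + 6).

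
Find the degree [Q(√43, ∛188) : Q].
[Q(√43, ∛188) : Q] = 6

Let L = Q(√43, ∛188). Since Q(√43) ⊂ L and [Q(√43):Q] = 2, the tower law gives 2 | [L:Q]. Likewise Q(∛188) ⊂ L with [Q(∛188):Q] = 3 (because 188 is not a perfect cube), so 3 | [L:Q]. As gcd(2,3) = 1, [L:Q] is divisible by 6. Conversely L is generated over Q by √43 and ∛188, so [L:Q] ≤ 2·3 = 6. Therefore [Q(√43, ∛188) : Q] = 6.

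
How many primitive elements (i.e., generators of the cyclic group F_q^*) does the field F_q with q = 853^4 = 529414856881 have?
There are φ(529414856880) = 104044953600 primitive elements

F_q^* is cyclic of order q - 1 = 529414856880. A cyclic group of order m has exactly φ(m) generators. Here m = 529414856880 = 2^4 · 3 · 5 · 7 · 13 · 29 · 61 · 71 · 193, so the number of primitive elements is φ(529414856880) = 104044953600.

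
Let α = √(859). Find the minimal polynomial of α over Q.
m_α(x) = x^2 - 859

α satisfies α^2 - 859 = 0, so x^2 - 859 annihilates α. Since d = 859 is squarefree and ≠ 1, it is not a perfect square in Q, so x^2 - 859 has no rational root and is therefore irreducible over Q (a degree-2 polynomial over a field is irreducible iff it has no root). Hence m_α(x) = x^2 - 859.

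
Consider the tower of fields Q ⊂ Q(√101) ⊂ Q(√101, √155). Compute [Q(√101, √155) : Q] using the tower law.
[Q(√101, √155) : Q] = 4

[Q(√101):Q] = 2 (min poly x^2 - 101, irreducible since 101 is squarefree > 1). For the top step, suppose √155 ∈ Q(√101), say √155 = c + d√101 with c, d ∈ Q. Squaring: 155 = c^2 + 101d^2 + 2cd√101. Since √101 ∉ Q this forces 2cd = 0. If d = 0 then √155 = c ∈ Q, contradicting 155 squarefree > 1. If c = 0 then 155 = 101d^2, so 101·155 = (101d)^2 is a perfect square in Q — but 101·155 = 15655 is not a perfect square (since 101 and 155 are distinct squarefree integers). Contradiction. Hence √155 ∉ Q(√101), so x^2 - 155 stays irreducible over Q(√101) and [Q(√101, √155) : Q(√101)] = 2. By the tower law, [Q(√101, √155) : Q] = 2 · 2 = 4.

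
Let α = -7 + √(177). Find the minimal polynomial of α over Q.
m_α(x) = x^2 + 14x - 128

From α + 7 = √(177), squaring gives (α + 7)^2 = 177, i.e. α^2 + 14α + 49 = 177, so α^2 + 14α - 128 = 0. The discriminant of x^2 + 14x - 128 is (14)^2 - 4·(-128) = 196 + 512 = 708, and 4·(177) is not a perfect square in Q since 177 is squarefree and ≠ 1. Hence x^2 + 14x - 128 is irreducible over Q and is the minimal polynomial of α.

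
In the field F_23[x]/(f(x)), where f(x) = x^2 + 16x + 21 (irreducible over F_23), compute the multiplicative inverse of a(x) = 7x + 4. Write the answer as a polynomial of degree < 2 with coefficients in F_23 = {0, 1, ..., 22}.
a(x)^(-1) ≡ 7x + 16 (mod f(x))

Since f is irreducible over F_23, F_23[x]/(f) is a field and a(x) ≠ 0 has an inverse. Apply the extended Euclidean algorithm to f(x) and a(x) in F_23[x]: f(x) = (10x + 13)·a(x) + (15). The last nonzero remainder is the constant 15 = gcd(f, a) in F_23. Back-substituting through the division chain expresses 15 = s(x)·a(x) + t(x)·f(x) with s(x) ≡ 13x + 10 (mod f), so (13x + 10)·a(x) ≡ 15 (mod f). Multiplying by 15^(-1) ≡ 20 in F_23 gives a(x)^(-1) ≡ 20·(13x + 10) ≡ 7x + 16 (mod f). Check: (7x + 4)·(7x + 16) = 3x^2 + 2x + 18 ≡ 1 (mod x^2 + 16x + 21).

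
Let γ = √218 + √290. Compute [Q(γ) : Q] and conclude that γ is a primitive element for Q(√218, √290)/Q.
[Q(γ) : Q] = 4 (equivalently, Q(γ) = Q(√218, √290))

Obviously Q(γ) ⊆ Q(√218, √290), and [Q(√218, √290):Q] = 4 (since 218, 290 are distinct squarefree integers > 1 with 63220 not a perfect square). To show equality we compute the minimal polynomial of γ. From γ = √218 + √290: γ^2 = 218 + 2√(63220) + 290 = 508 + 2√(63220), so γ^2 - 508 = 2√(63220); squaring, (γ^2 - 508)^2 = 4·63220, i.e. γ^4 - 1016γ^2 + 258064 - 252880 = 0, i.e. γ^4 - 1016γ^2 + 5184 = 0. So γ is a root of x^4 - 1016x^2 + 5184. This polynomial is irreducible over Q: it has no rational root (each ±√218 ± √290 is irrational), and any factorization into two quadratics over Q would force √(63220) ∈ Q (pairing opposite roots) or √218, √290 ∈ Q (other pairings), all impossible. Hence [Q(γ):Q] = 4 = [Q(√218, √290):Q], so Q(γ) = Q(√218, √290).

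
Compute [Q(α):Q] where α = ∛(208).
[Q(α):Q] = 3

The minimal polynomial of α is x^3 - 208, irreducible over Q since 208 is not a perfect cube (so x^3 - 208 has no rational root). Hence [Q(α):Q] = deg(m_α) = 3.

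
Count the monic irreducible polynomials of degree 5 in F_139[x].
There are 10377768912 monic irreducible polynomials of degree 5 over F_139

Each element of F_{139^5} that lies in no proper subfield is a root of exactly one monic irreducible of degree 5 over F_139, and each such polynomial has 5 distinct roots in F_{139^5}. By Möbius inversion the count is N_139(5) = (1/5) Σ_{d|5} μ(5/d) · 139^d = (1/5)(μ(5)·139^1 + μ(1)·139^5) = 51888844560/5 = 10377768912.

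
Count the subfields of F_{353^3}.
F_{353^3} has 2 subfields

The subfields of F_{p^n} are exactly the fields F_{p^d} for d | n (each is the fixed field of the unique index-d subgroup of Gal(F_{p^n}/F_p) ≅ Z/nZ). The divisors of n = 3 are {1, 3}, giving 2 subfields: F_{353^1}, F_{353^3}.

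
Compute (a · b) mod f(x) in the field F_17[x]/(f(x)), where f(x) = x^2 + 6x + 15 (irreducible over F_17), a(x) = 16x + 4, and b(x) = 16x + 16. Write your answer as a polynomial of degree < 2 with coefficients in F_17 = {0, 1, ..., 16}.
a · b ≡ 8x + 15 (mod f(x))

Multiply in F_17[x]: a(x)·b(x) = (16x + 4)·(16x + 16) = x^2 + 14x + 13. This has degree ≥ 2, so divide by f(x) over F_17: x^2 + 14x + 13 = (1)·(x^2 + 6x + 15) + (8x + 15). Hence a·b ≡ 8x + 15 (mod f). (F_17[x]/(f) is a field with 17^2 = 289 elements since f is irreducible of degree 2.)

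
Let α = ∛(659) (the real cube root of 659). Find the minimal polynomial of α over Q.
m_α(x) = x^3 - 659

α satisfies α^3 = 659, so x^3 - 659 annihilates α. By the rational root test, a rational root p/q (in lowest terms) of x^3 - 659 would satisfy p^3 = 659 q^3, forcing q = 1 and p^3 = 659; but 659 is not a perfect cube, contradiction. A monic cubic over Q with no rational root is irreducible (any nontrivial factorization would include a linear factor). Hence x^3 - 659 is the minimal polynomial of α, and in particular [Q(α):Q] = 3.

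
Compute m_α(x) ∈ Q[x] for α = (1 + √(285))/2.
m_α(x) = x^2 - x - 71

From 2α - 1 = √(285), squaring gives (2α - 1)^2 = 285, i.e. 4α^2 - 4α + 1 = 285, so α^2 - α + (1 - 285)/4 = 0. Since 285 ≡ 1 (mod 4), (1 - 285)/4 = -71 ∈ Z. The polynomial x^2 - x - 71 has discriminant 1 - 4·(-71) = 285, which is not a perfect square in Q (d = 285 is squarefree and ≠ 1), so x^2 - x - 71 is irreducible over Q. It is the minimal polynomial of α.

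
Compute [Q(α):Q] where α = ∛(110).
[Q(α):Q] = 3

The minimal polynomial of α is x^3 - 110, irreducible over Q since 110 is not a perfect cube (so x^3 - 110 has no rational root). Hence [Q(α):Q] = deg(m_α) = 3.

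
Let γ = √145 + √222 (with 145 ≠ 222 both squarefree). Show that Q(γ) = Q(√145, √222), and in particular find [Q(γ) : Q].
[Q(γ) : Q] = 4 (equivalently, Q(γ) = Q(√145, √222))

Obviously Q(γ) ⊆ Q(√145, √222), and [Q(√145, √222):Q] = 4 (since 145, 222 are distinct squarefree integers > 1 with 32190 not a perfect square). To show equality we compute the minimal polynomial of γ. From γ = √145 + √222: γ^2 = 145 + 2√(32190) + 222 = 367 + 2√(32190), so γ^2 - 367 = 2√(32190); squaring, (γ^2 - 367)^2 = 4·32190, i.e. γ^4 - 734γ^2 + 134689 - 128760 = 0, i.e. γ^4 - 734γ^2 + 5929 = 0. So γ is a root of x^4 - 734x^2 + 5929. This polynomial is irreducible over Q: it has no rational root (each ±√145 ± √222 is irrational), and any factorization into two quadratics over Q would force √(32190) ∈ Q (pairing opposite roots) or √145, √222 ∈ Q (other pairings), all impossible. Hence [Q(γ):Q] = 4 = [Q(√145, √222):Q], so Q(γ) = Q(√145, √222).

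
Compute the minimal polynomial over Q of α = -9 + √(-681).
m_α(x) = x^2 + 18x + 762

From α + 9 = √(-681), squaring gives (α + 9)^2 = -681, i.e. α^2 + 18α + 81 = -681, so α^2 + 18α + 762 = 0. The discriminant of x^2 + 18x + 762 is (18)^2 - 4·(762) = 324 - 3048 = -2724, and 4·(-681) is not a perfect square in Q since -681 is squarefree and ≠ 1. Hence x^2 + 18x + 762 is irreducible over Q and is the minimal polynomial of α.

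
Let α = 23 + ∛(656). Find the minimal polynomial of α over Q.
m_α(x) = x^3 - 69x^2 + 1587x - 12823

Set β = α - 23 = ∛(656), so β^3 = 656. Then (α - 23)^3 - 656 = 0, i.e. α is a root of g(x) = (x - 23)^3 - 656 = x^3 - 69x^2 + 1587x - 12823. Since g(x) = h(x - 23) where h(x) = x^3 - 656, and h is irreducible over Q (because 656 is not a perfect cube, so h has no rational root, and a monic cubic with no rational root is irreducible), g is also irreducible (irreducibility is preserved under the substitution x → x - 23). Hence m_α(x) = x^3 - 69x^2 + 1587x - 12823.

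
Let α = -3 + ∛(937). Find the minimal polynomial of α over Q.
m_α(x) = x^3 + 9x^2 + 27x - 910

Set β = α + 3 = ∛(937), so β^3 = 937. Then (α + 3)^3 - 937 = 0, i.e. α is a root of g(x) = (x + 3)^3 - 937 = x^3 + 9x^2 + 27x - 910. Since g(x) = h(x + 3) where h(x) = x^3 - 937, and h is irreducible over Q (because 937 is not a perfect cube, so h has no rational root, and a monic cubic with no rational root is irreducible), g is also irreducible (irreducibility is preserved under the substitution x → x + 3). Hence m_α(x) = x^3 + 9x^2 + 27x - 910.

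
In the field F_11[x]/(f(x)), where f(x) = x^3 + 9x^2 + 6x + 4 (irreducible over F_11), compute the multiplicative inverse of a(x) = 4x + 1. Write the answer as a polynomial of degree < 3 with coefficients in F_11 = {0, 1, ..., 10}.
a(x)^(-1) ≡ 9x^2 + 10x + 2 (mod f(x))

Since f is irreducible over F_11, F_11[x]/(f) is a field and a(x) ≠ 0 has an inverse. Apply the extended Euclidean algorithm to f(x) and a(x) in F_11[x]: f(x) = (3x^2 + 7x + 8)·a(x) + (7). The last nonzero remainder is the constant 7 = gcd(f, a) in F_11. Back-substituting through the division chain expresses 7 = s(x)·a(x) + t(x)·f(x) with s(x) ≡ 8x^2 + 4x + 3 (mod f), so (8x^2 + 4x + 3)·a(x) ≡ 7 (mod f). Multiplying by 7^(-1) ≡ 8 in F_11 gives a(x)^(-1) ≡ 8·(8x^2 + 4x + 3) ≡ 9x^2 + 10x + 2 (mod f). Check: (4x + 1)·(9x^2 + 10x + 2) = 3x^3 + 5x^2 + 7x + 2 ≡ 1 (mod x^3 + 9x^2 + 6x + 4).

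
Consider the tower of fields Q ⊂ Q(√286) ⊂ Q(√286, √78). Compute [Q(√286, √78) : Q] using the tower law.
[Q(√286, √78) : Q] = 4

[Q(√286):Q] = 2 (min poly x^2 - 286, irreducible since 286 is squarefree > 1). For the top step, suppose √78 ∈ Q(√286), say √78 = c + d√286 with c, d ∈ Q. Squaring: 78 = c^2 + 286d^2 + 2cd√286. Since √286 ∉ Q this forces 2cd = 0. If d = 0 then √78 = c ∈ Q, contradicting 78 squarefree > 1. If c = 0 then 78 = 286d^2, so 286·78 = (286d)^2 is a perfect square in Q — but 286·78 = 22308 is not a perfect square (since 286 and 78 are distinct squarefree integers). Contradiction. Hence √78 ∉ Q(√286), so x^2 - 78 stays irreducible over Q(√286) and [Q(√286, √78) : Q(√286)] = 2. By the tower law, [Q(√286, √78) : Q] = 2 · 2 = 4.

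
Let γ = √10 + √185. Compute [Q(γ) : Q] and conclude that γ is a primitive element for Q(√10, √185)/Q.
[Q(γ) : Q] = 4 (equivalently, Q(γ) = Q(√10, √185))

Obviously Q(γ) ⊆ Q(√10, √185), and [Q(√10, √185):Q] = 4 (since 10, 185 are distinct squarefree integers > 1 with 1850 not a perfect square). To show equality we compute the minimal polynomial of γ. From γ = √10 + √185: γ^2 = 10 + 2√(1850) + 185 = 195 + 2√(1850), so γ^2 - 195 = 2√(1850); squaring, (γ^2 - 195)^2 = 4·1850, i.e. γ^4 - 390γ^2 + 38025 - 7400 = 0, i.e. γ^4 - 390γ^2 + 30625 = 0. So γ is a root of x^4 - 390x^2 + 30625. This polynomial is irreducible over Q: it has no rational root (each ±√10 ± √185 is irrational), and any factorization into two quadratics over Q would force √(1850) ∈ Q (pairing opposite roots) or √10, √185 ∈ Q (other pairings), all impossible. Hence [Q(γ):Q] = 4 = [Q(√10, √185):Q], so Q(γ) = Q(√10, √185).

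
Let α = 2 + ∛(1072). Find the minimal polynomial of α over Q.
m_α(x) = x^3 - 6x^2 + 12x - 1080

Set β = α - 2 = ∛(1072), so β^3 = 1072. Then (α - 2)^3 - 1072 = 0, i.e. α is a root of g(x) = (x - 2)^3 - 1072 = x^3 - 6x^2 + 12x - 1080. Since g(x) = h(x - 2) where h(x) = x^3 - 1072, and h is irreducible over Q (because 1072 is not a perfect cube, so h has no rational root, and a monic cubic with no rational root is irreducible), g is also irreducible (irreducibility is preserved under the substitution x → x - 2). Hence m_α(x) = x^3 - 6x^2 + 12x - 1080.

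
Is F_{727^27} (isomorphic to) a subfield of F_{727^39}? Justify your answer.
No: F_{727^27} is not a subfield of F_{727^39}

F_{p^m} embeds in F_{p^n} iff m | n. Here 27 ∤ 39 (since 39 = 1·27 + 12 with remainder 12 ≠ 0), so F_{727^27} is not a subfield of F_{727^39}. Equivalently: if it were, the tower law would give 27 = [F_{727^27}:F_727] dividing [F_{727^39}:F_727] = 39, contradiction.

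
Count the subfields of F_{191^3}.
F_{191^3} has 2 subfields

The subfields of F_{p^n} are exactly the fields F_{p^d} for d | n (each is the fixed field of the unique index-d subgroup of Gal(F_{p^n}/F_p) ≅ Z/nZ). The divisors of n = 3 are {1, 3}, giving 2 subfields: F_{191^1}, F_{191^3}.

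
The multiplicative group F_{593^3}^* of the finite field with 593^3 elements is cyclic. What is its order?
|F_{593^3}^*| = 208527856

F_{593^3} has 593^3 = 208527857 elements; its multiplicative group consists of all nonzero elements, so |F_{593^3}^*| = 208527857 - 1 = 208527856. (It is cyclic since any finite subgroup of the multiplicative group of a field is cyclic.)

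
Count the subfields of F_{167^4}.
F_{167^4} has 3 subfields

The subfields of F_{p^n} are exactly the fields F_{p^d} for d | n (each is the fixed field of the unique index-d subgroup of Gal(F_{p^n}/F_p) ≅ Z/nZ). The divisors of n = 4 are {1, 2, 4}, giving 3 subfields: F_{167^1}, F_{167^2}, F_{167^4}.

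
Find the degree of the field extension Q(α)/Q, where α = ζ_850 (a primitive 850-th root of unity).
[Q(α):Q] = 320

The minimal polynomial of ζ_850 over Q is the 850-th cyclotomic polynomial Φ_850(x), which is irreducible over Q and has degree φ(850) = 320. Hence [Q(α):Q] = φ(850) = 320.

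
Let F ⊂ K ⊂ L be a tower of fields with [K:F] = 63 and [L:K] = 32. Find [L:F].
[L:F] = 2016

The tower law says that for any tower of field extensions F ⊂ K ⊂ L with finite degrees, [L:F] = [L:K] · [K:F]. Here this gives [L:F] = 32 · 63 = 2016.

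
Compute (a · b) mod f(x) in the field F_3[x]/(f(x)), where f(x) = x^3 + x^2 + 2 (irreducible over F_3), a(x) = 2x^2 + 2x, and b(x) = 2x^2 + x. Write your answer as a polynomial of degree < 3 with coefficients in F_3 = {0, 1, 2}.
a · b ≡ x + 2 (mod f(x))

Multiply in F_3[x]: a(x)·b(x) = (2x^2 + 2x)·(2x^2 + x) = x^4 + 2x^2. This has degree ≥ 3, so divide by f(x) over F_3: x^4 + 2x^2 = (x + 2)·(x^3 + x^2 + 2) + (x + 2). Hence a·b ≡ x + 2 (mod f). (F_3[x]/(f) is a field with 3^3 = 27 elements since f is irreducible of degree 3.)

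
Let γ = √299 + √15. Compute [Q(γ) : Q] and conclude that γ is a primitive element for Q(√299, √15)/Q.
[Q(γ) : Q] = 4 (equivalently, Q(γ) = Q(√299, √15))

Obviously Q(γ) ⊆ Q(√299, √15), and [Q(√299, √15):Q] = 4 (since 299, 15 are distinct squarefree integers > 1 with 4485 not a perfect square). To show equality we compute the minimal polynomial of γ. From γ = √299 + √15: γ^2 = 299 + 2√(4485) + 15 = 314 + 2√(4485), so γ^2 - 314 = 2√(4485); squaring, (γ^2 - 314)^2 = 4·4485, i.e. γ^4 - 628γ^2 + 98596 - 17940 = 0, i.e. γ^4 - 628γ^2 + 80656 = 0. So γ is a root of x^4 - 628x^2 + 80656. This polynomial is irreducible over Q: it has no rational root (each ±√299 ± √15 is irrational), and any factorization into two quadratics over Q would force √(4485) ∈ Q (pairing opposite roots) or √299, √15 ∈ Q (other pairings), all impossible. Hence [Q(γ):Q] = 4 = [Q(√299, √15):Q], so Q(γ) = Q(√299, √15).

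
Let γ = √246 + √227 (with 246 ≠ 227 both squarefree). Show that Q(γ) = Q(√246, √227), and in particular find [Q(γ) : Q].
[Q(γ) : Q] = 4 (equivalently, Q(γ) = Q(√246, √227))

Obviously Q(γ) ⊆ Q(√246, √227), and [Q(√246, √227):Q] = 4 (since 246, 227 are distinct squarefree integers > 1 with 55842 not a perfect square). To show equality we compute the minimal polynomial of γ. From γ = √246 + √227: γ^2 = 246 + 2√(55842) + 227 = 473 + 2√(55842), so γ^2 - 473 = 2√(55842); squaring, (γ^2 - 473)^2 = 4·55842, i.e. γ^4 - 946γ^2 + 223729 - 223368 = 0, i.e. γ^4 - 946γ^2 + 361 = 0. So γ is a root of x^4 - 946x^2 + 361. This polynomial is irreducible over Q: it has no rational root (each ±√246 ± √227 is irrational), and any factorization into two quadratics over Q would force √(55842) ∈ Q (pairing opposite roots) or √246, √227 ∈ Q (other pairings), all impossible. Hence [Q(γ):Q] = 4 = [Q(√246, √227):Q], so Q(γ) = Q(√246, √227).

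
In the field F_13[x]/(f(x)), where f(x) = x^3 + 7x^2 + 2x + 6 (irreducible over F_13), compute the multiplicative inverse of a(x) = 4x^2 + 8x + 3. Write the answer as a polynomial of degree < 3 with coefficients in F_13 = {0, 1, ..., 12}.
a(x)^(-1) ≡ 7x^2 + 4x + 8 (mod f(x))

Since f is irreducible over F_13, F_13[x]/(f) is a field and a(x) ≠ 0 has an inverse. Apply the extended Euclidean algorithm to f(x) and a(x) in F_13[x]: f(x) = (10x + 11)·a(x) + (x + 12);  a(x) = (4x + 12)·(x + 12) + (2). The last nonzero remainder is the constant 2 = gcd(f, a) in F_13. Back-substituting through the division chain expresses 2 = s(x)·a(x) + t(x)·f(x) with s(x) ≡ x^2 + 8x + 3 (mod f), so (x^2 + 8x + 3)·a(x) ≡ 2 (mod f). Multiplying by 2^(-1) ≡ 7 in F_13 gives a(x)^(-1) ≡ 7·(x^2 + 8x + 3) ≡ 7x^2 + 4x + 8 (mod f). Check: (4x^2 + 8x + 3)·(7x^2 + 4x + 8) = 2x^4 + 7x^3 + 7x^2 + 11x + 11 ≡ 1 (mod x^3 + 7x^2 + 2x + 6).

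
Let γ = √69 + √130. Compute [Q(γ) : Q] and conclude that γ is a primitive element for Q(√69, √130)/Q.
[Q(γ) : Q] = 4 (equivalently, Q(γ) = Q(√69, √130))

Obviously Q(γ) ⊆ Q(√69, √130), and [Q(√69, √130):Q] = 4 (since 69, 130 are distinct squarefree integers > 1 with 8970 not a perfect square). To show equality we compute the minimal polynomial of γ. From γ = √69 + √130: γ^2 = 69 + 2√(8970) + 130 = 199 + 2√(8970), so γ^2 - 199 = 2√(8970); squaring, (γ^2 - 199)^2 = 4·8970, i.e. γ^4 - 398γ^2 + 39601 - 35880 = 0, i.e. γ^4 - 398γ^2 + 3721 = 0. So γ is a root of x^4 - 398x^2 + 3721. This polynomial is irreducible over Q: it has no rational root (each ±√69 ± √130 is irrational), and any factorization into two quadratics over Q would force √(8970) ∈ Q (pairing opposite roots) or √69, √130 ∈ Q (other pairings), all impossible. Hence [Q(γ):Q] = 4 = [Q(√69, √130):Q], so Q(γ) = Q(√69, √130).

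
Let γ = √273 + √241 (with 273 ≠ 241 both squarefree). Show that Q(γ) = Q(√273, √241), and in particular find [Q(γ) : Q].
[Q(γ) : Q] = 4 (equivalently, Q(γ) = Q(√273, √241))

Obviously Q(γ) ⊆ Q(√273, √241), and [Q(√273, √241):Q] = 4 (since 273, 241 are distinct squarefree integers > 1 with 65793 not a perfect square). To show equality we compute the minimal polynomial of γ. From γ = √273 + √241: γ^2 = 273 + 2√(65793) + 241 = 514 + 2√(65793), so γ^2 - 514 = 2√(65793); squaring, (γ^2 - 514)^2 = 4·65793, i.e. γ^4 - 1028γ^2 + 264196 - 263172 = 0, i.e. γ^4 - 1028γ^2 + 1024 = 0. So γ is a root of x^4 - 1028x^2 + 1024. This polynomial is irreducible over Q: it has no rational root (each ±√273 ± √241 is irrational), and any factorization into two quadratics over Q would force √(65793) ∈ Q (pairing opposite roots) or √273, √241 ∈ Q (other pairings), all impossible. Hence [Q(γ):Q] = 4 = [Q(√273, √241):Q], so Q(γ) = Q(√273, √241).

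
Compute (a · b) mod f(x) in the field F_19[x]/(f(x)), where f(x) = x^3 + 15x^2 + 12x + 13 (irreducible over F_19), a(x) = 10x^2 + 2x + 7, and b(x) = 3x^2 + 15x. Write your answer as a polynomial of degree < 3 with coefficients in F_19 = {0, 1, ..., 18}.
a · b ≡ 16x^2 + 13x + 3 (mod f(x))

Multiply in F_19[x]: a(x)·b(x) = (10x^2 + 2x + 7)·(3x^2 + 15x) = 11x^4 + 4x^3 + 13x^2 + 10x. This has degree ≥ 3, so divide by f(x) over F_19: 11x^4 + 4x^3 + 13x^2 + 10x = (11x + 10)·(x^3 + 15x^2 + 12x + 13) + (16x^2 + 13x + 3). Hence a·b ≡ 16x^2 + 13x + 3 (mod f). (F_19[x]/(f) is a field with 19^3 = 6859 elements since f is irreducible of degree 3.)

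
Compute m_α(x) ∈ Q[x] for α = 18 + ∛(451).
m_α(x) = x^3 - 54x^2 + 972x - 6283

Set β = α - 18 = ∛(451), so β^3 = 451. Then (α - 18)^3 - 451 = 0, i.e. α is a root of g(x) = (x - 18)^3 - 451 = x^3 - 54x^2 + 972x - 6283. Since g(x) = h(x - 18) where h(x) = x^3 - 451, and h is irreducible over Q (because 451 is not a perfect cube, so h has no rational root, and a monic cubic with no rational root is irreducible), g is also irreducible (irreducibility is preserved under the substitution x → x - 18). Hence m_α(x) = x^3 - 54x^2 + 972x - 6283.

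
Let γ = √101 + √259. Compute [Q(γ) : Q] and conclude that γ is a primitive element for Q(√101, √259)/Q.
[Q(γ) : Q] = 4 (equivalently, Q(γ) = Q(√101, √259))

Obviously Q(γ) ⊆ Q(√101, √259), and [Q(√101, √259):Q] = 4 (since 101, 259 are distinct squarefree integers > 1 with 26159 not a perfect square). To show equality we compute the minimal polynomial of γ. From γ = √101 + √259: γ^2 = 101 + 2√(26159) + 259 = 360 + 2√(26159), so γ^2 - 360 = 2√(26159); squaring, (γ^2 - 360)^2 = 4·26159, i.e. γ^4 - 720γ^2 + 129600 - 104636 = 0, i.e. γ^4 - 720γ^2 + 24964 = 0. So γ is a root of x^4 - 720x^2 + 24964. This polynomial is irreducible over Q: it has no rational root (each ±√101 ± √259 is irrational), and any factorization into two quadratics over Q would force √(26159) ∈ Q (pairing opposite roots) or √101, √259 ∈ Q (other pairings), all impossible. Hence [Q(γ):Q] = 4 = [Q(√101, √259):Q], so Q(γ) = Q(√101, √259).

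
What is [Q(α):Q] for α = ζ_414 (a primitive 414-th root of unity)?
[Q(α):Q] = 132

The minimal polynomial of ζ_414 over Q is the 414-th cyclotomic polynomial Φ_414(x), which is irreducible over Q and has degree φ(414) = 132. Hence [Q(α):Q] = φ(414) = 132.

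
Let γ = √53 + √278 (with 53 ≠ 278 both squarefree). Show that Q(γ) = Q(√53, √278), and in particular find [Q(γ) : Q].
[Q(γ) : Q] = 4 (equivalently, Q(γ) = Q(√53, √278))

Obviously Q(γ) ⊆ Q(√53, √278), and [Q(√53, √278):Q] = 4 (since 53, 278 are distinct squarefree integers > 1 with 14734 not a perfect square). To show equality we compute the minimal polynomial of γ. From γ = √53 + √278: γ^2 = 53 + 2√(14734) + 278 = 331 + 2√(14734), so γ^2 - 331 = 2√(14734); squaring, (γ^2 - 331)^2 = 4·14734, i.e. γ^4 - 662γ^2 + 109561 - 58936 = 0, i.e. γ^4 - 662γ^2 + 50625 = 0. So γ is a root of x^4 - 662x^2 + 50625. This polynomial is irreducible over Q: it has no rational root (each ±√53 ± √278 is irrational), and any factorization into two quadratics over Q would force √(14734) ∈ Q (pairing opposite roots) or √53, √278 ∈ Q (other pairings), all impossible. Hence [Q(γ):Q] = 4 = [Q(√53, √278):Q], so Q(γ) = Q(√53, √278).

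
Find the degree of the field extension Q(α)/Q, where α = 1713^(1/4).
[Q(α):Q] = 4

α is a root of x^4 - 1713. By Eisenstein's criterion at the prime p = 3 (which divides the constant term 1713 but p^2 = 9 does not, since 1713 is squarefree), x^4 - 1713 is irreducible over Q. Hence [Q(α):Q] = 4.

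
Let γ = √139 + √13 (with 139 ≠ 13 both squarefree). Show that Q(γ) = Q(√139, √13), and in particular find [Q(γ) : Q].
[Q(γ) : Q] = 4 (equivalently, Q(γ) = Q(√139, √13))

Obviously Q(γ) ⊆ Q(√139, √13), and [Q(√139, √13):Q] = 4 (since 139, 13 are distinct squarefree integers > 1 with 1807 not a perfect square). To show equality we compute the minimal polynomial of γ. From γ = √139 + √13: γ^2 = 139 + 2√(1807) + 13 = 152 + 2√(1807), so γ^2 - 152 = 2√(1807); squaring, (γ^2 - 152)^2 = 4·1807, i.e. γ^4 - 304γ^2 + 23104 - 7228 = 0, i.e. γ^4 - 304γ^2 + 15876 = 0. So γ is a root of x^4 - 304x^2 + 15876. This polynomial is irreducible over Q: it has no rational root (each ±√139 ± √13 is irrational), and any factorization into two quadratics over Q would force √(1807) ∈ Q (pairing opposite roots) or √139, √13 ∈ Q (other pairings), all impossible. Hence [Q(γ):Q] = 4 = [Q(√139, √13):Q], so Q(γ) = Q(√139, √13).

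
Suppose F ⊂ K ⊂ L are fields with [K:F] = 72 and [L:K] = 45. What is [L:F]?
[L:F] = 3240

The tower law says that for any tower of field extensions F ⊂ K ⊂ L with finite degrees, [L:F] = [L:K] · [K:F]. Here this gives [L:F] = 45 · 72 = 3240.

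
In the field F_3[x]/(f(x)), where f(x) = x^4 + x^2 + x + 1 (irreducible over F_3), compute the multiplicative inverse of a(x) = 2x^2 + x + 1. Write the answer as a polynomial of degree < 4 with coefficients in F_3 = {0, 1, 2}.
a(x)^(-1) ≡ 2x^3 + 2x^2 + 1 (mod f(x))

Since f is irreducible over F_3, F_3[x]/(f) is a field and a(x) ≠ 0 has an inverse. Apply the extended Euclidean algorithm to f(x) and a(x) in F_3[x]: f(x) = (2x^2 + 2x)·a(x) + (2x + 1);  a(x) = (x)·(2x + 1) + (1). The last nonzero remainder is the constant 1 = gcd(f, a) in F_3. Back-substituting through the division chain expresses 1 = s(x)·a(x) + t(x)·f(x) with s(x) ≡ 2x^3 + 2x^2 + 1 (mod f), so a(x)^(-1) ≡ s(x) = 2x^3 + 2x^2 + 1 (mod f). Check: (2x^2 + x + 1)·(2x^3 + 2x^2 + 1) = x^5 + x^3 + x^2 + x + 1 ≡ 1 (mod x^4 + x^2 + x + 1).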